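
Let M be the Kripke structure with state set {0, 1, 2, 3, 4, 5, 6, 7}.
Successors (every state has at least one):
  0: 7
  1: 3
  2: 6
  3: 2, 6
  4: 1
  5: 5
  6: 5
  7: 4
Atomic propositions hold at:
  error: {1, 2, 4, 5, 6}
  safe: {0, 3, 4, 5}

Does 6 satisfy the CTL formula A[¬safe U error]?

Sat(¬safe) = {1, 2, 6, 7}
A[¬safe U error]: least fixpoint, start Z0 = Sat(error) = {1, 2, 4, 5, 6}, add states in Sat(¬safe) with every successor in Z. Z1 = {1, 2, 4, 5, 6, 7}; fixed.
Sat(A[¬safe U error]) = {1, 2, 4, 5, 6, 7}
6 ∈ Sat(A[¬safe U error]) = {1, 2, 4, 5, 6, 7}, so the formula holds at 6.

Yes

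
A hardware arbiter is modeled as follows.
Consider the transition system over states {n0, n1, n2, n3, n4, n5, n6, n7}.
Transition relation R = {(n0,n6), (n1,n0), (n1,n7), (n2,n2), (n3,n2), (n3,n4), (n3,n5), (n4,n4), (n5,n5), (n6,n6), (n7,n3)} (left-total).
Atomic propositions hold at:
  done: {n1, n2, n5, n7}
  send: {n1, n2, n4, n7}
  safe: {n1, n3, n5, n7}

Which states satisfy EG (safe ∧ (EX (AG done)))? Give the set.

{n3, n5}

AG done: greatest fixpoint, start Z0 = {n1, n2, n5, n7}, keep only states in Sat with every successor in Z. Z1 = {n2, n5}; fixed.
Sat(AG done) = {n2, n5}
Sat(EX (AG done)) = {s : some successor in {n2, n5}} = {n2, n3, n5}
Sat(safe ∧ (EX (AG done))) = {n3, n5}
EG (safe ∧ (EX (AG done))): greatest fixpoint, start Z0 = {n3, n5}, keep only states in Sat with some successor in Z. Already a fixed point.
Sat(EG (safe ∧ (EX (AG done)))) = {n3, n5}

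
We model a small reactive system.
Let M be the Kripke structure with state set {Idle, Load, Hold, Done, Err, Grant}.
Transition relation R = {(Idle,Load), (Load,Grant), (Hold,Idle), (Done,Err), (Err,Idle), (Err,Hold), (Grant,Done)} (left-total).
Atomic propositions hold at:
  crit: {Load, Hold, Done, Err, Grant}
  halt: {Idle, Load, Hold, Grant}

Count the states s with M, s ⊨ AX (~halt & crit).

Sat(~halt) = {Done, Err}
Sat(~halt & crit) = {Done, Err}
Sat(AX (~halt & crit)) = {s : every successor in {Done, Err}} = {Done, Grant}
|Sat(AX (~halt & crit))| = |{Done, Grant}| = 2.

2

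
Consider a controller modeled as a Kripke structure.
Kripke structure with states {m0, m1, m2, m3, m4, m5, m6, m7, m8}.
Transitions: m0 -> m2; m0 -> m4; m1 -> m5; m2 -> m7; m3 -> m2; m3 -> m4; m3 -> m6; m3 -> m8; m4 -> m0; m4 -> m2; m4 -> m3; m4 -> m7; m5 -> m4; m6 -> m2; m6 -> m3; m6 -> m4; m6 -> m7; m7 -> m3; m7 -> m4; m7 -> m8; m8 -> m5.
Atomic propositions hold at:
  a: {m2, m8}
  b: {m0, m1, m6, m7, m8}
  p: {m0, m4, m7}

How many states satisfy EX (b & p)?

Sat(b & p) = {m0, m7}
Sat(EX (b & p)) = {s : some successor in {m0, m7}} = {m2, m4, m6}
|Sat(EX (b & p))| = |{m2, m4, m6}| = 3.

3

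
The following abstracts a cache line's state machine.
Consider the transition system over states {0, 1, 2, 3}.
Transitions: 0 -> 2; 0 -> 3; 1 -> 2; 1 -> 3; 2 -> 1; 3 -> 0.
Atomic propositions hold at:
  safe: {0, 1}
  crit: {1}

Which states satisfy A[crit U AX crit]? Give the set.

{2}

Sat(AX crit) = {s : every successor in {1}} = {2}
A[crit U AX crit]: least fixpoint, start Z0 = Sat(AX crit) = {2}, add states in Sat(crit) with every successor in Z. Already a fixed point.
Sat(A[crit U AX crit]) = {2}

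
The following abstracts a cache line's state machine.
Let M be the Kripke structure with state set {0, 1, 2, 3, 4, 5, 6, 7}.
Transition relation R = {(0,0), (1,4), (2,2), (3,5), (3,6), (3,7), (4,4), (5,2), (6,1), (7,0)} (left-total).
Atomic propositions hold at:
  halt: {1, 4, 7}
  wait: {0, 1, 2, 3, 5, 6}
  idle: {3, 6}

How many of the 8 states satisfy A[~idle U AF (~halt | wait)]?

Sat(~idle) = {0, 1, 2, 4, 5, 7}
Sat(~halt) = {0, 2, 3, 5, 6}
Sat(~halt | wait) = {0, 1, 2, 3, 5, 6}
AF (~halt | wait): least fixpoint, start Z0 = {0, 1, 2, 3, 5, 6}, add states with every successor in Z. Z1 = {0, 1, 2, 3, 5, 6, 7}; fixed.
Sat(AF (~halt | wait)) = {0, 1, 2, 3, 5, 6, 7}
A[~idle U AF (~halt | wait)]: least fixpoint, start Z0 = Sat(AF (~halt | wait)) = {0, 1, 2, 3, 5, 6, 7}, add states in Sat(~idle) with every successor in Z. Already a fixed point.
Sat(A[~idle U AF (~halt | wait)]) = {0, 1, 2, 3, 5, 6, 7}
|Sat(A[~idle U AF (~halt | wait)])| = |{0, 1, 2, 3, 5, 6, 7}| = 7.

7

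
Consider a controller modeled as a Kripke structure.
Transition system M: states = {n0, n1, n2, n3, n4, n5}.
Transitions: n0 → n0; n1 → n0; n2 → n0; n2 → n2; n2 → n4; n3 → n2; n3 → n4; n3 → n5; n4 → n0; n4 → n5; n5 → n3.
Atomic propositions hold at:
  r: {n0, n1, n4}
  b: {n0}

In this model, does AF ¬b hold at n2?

Yes

Sat(¬b) = {n1, n2, n3, n4, n5}
AF ¬b: least fixpoint, start Z0 = {n1, n2, n3, n4, n5}, add states with every successor in Z. Already a fixed point.
Sat(AF ¬b) = {n1, n2, n3, n4, n5}
n2 ∈ Sat(AF ¬b) = {n1, n2, n3, n4, n5}, so the formula holds at n2.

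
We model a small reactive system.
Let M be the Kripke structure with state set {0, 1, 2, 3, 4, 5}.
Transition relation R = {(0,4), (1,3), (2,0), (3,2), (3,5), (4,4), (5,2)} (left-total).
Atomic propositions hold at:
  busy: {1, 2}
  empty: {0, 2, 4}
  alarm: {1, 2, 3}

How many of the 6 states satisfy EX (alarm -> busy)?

5

Sat(alarm -> busy) = {0, 1, 2, 4, 5}
Sat(EX (alarm -> busy)) = {s : some successor in {0, 1, 2, 4, 5}} = {0, 2, 3, 4, 5}
|Sat(EX (alarm -> busy))| = |{0, 2, 3, 4, 5}| = 5.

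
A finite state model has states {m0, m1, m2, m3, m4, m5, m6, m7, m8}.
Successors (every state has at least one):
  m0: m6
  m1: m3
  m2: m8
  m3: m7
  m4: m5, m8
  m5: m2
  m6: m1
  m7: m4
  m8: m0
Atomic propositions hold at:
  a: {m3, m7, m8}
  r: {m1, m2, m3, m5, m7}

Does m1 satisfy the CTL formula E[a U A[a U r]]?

A[a U r]: least fixpoint, start Z0 = Sat(r) = {m1, m2, m3, m5, m7}, add states in Sat(a) with every successor in Z. Already a fixed point.
Sat(A[a U r]) = {m1, m2, m3, m5, m7}
E[a U A[a U r]]: least fixpoint, start Z0 = Sat(A[a U r]) = {m1, m2, m3, m5, m7}, add states in Sat(a) with some successor in Z. Already a fixed point.
Sat(E[a U A[a U r]]) = {m1, m2, m3, m5, m7}
m1 ∈ Sat(E[a U A[a U r]]) = {m1, m2, m3, m5, m7}, so the formula holds at m1.

Yes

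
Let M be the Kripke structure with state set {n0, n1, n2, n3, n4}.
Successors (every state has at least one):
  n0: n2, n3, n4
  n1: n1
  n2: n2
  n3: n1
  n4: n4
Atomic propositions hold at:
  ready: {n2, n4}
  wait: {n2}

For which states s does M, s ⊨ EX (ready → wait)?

Sat(ready → wait) = {n0, n1, n2, n3}
Sat(EX (ready → wait)) = {s : some successor in {n0, n1, n2, n3}} = {n0, n1, n2, n3}

{n0, n1, n2, n3}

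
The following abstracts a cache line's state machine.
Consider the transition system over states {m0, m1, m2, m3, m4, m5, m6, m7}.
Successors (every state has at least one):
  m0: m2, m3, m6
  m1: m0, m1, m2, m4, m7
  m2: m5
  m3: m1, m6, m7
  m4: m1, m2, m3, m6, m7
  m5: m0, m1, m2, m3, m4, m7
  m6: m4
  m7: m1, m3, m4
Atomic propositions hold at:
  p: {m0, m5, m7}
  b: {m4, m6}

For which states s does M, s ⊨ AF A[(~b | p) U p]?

Sat(~b) = {m0, m1, m2, m3, m5, m7}
Sat(~b | p) = {m0, m1, m2, m3, m5, m7}
A[(~b | p) U p]: least fixpoint, start Z0 = Sat(p) = {m0, m5, m7}, add states in Sat(~b | p) with every successor in Z. Z1 = {m0, m2, m5, m7}; fixed.
Sat(A[(~b | p) U p]) = {m0, m2, m5, m7}
AF A[(~b | p) U p]: least fixpoint, start Z0 = {m0, m2, m5, m7}, add states with every successor in Z. Already a fixed point.
Sat(AF A[(~b | p) U p]) = {m0, m2, m5, m7}

{m0, m2, m5, m7}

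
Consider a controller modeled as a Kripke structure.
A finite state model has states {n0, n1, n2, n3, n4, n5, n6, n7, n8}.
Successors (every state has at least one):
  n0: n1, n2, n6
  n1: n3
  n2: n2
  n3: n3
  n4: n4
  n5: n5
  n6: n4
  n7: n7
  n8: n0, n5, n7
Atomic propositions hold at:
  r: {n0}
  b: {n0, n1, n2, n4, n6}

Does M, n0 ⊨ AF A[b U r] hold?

A[b U r]: least fixpoint, start Z0 = Sat(r) = {n0}, add states in Sat(b) with every successor in Z. Already a fixed point.
Sat(A[b U r]) = {n0}
AF A[b U r]: least fixpoint, start Z0 = {n0}, add states with every successor in Z. Already a fixed point.
Sat(AF A[b U r]) = {n0}
n0 ∈ Sat(AF A[b U r]) = {n0}, so the formula holds at n0.

Yes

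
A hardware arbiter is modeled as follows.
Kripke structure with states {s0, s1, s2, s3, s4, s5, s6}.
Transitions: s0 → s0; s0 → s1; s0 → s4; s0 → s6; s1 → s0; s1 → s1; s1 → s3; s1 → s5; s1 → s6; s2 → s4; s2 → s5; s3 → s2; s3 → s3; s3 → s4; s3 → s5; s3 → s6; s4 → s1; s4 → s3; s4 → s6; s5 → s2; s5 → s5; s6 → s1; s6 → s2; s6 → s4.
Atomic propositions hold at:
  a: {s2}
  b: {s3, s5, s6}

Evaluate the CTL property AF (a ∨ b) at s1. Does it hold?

Sat(a ∨ b) = {s2, s3, s5, s6}
AF (a ∨ b): least fixpoint, start Z0 = {s2, s3, s5, s6}, add states with every successor in Z. Already a fixed point.
Sat(AF (a ∨ b)) = {s2, s3, s5, s6}
s1 ∉ Sat(AF (a ∨ b)) = {s2, s3, s5, s6}, so the formula does not hold at s1.

No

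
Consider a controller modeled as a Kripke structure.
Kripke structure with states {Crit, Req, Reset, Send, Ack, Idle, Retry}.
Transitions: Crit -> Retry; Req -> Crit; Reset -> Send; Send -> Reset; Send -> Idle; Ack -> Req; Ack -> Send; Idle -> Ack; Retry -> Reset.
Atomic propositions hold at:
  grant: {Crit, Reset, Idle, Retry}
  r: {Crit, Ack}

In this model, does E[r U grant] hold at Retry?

Yes

E[r U grant]: least fixpoint, start Z0 = Sat(grant) = {Crit, Reset, Idle, Retry}, add states in Sat(r) with some successor in Z. Already a fixed point.
Sat(E[r U grant]) = {Crit, Reset, Idle, Retry}
Retry ∈ Sat(E[r U grant]) = {Crit, Reset, Idle, Retry}, so the formula holds at Retry.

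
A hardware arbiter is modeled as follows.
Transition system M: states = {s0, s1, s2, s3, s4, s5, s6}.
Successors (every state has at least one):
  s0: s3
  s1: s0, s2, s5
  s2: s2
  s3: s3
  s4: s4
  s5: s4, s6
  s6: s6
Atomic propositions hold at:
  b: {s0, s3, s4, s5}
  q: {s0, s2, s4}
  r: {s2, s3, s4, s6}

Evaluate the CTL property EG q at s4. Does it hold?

Yes

EG q: greatest fixpoint, start Z0 = {s0, s2, s4}, keep only states in Sat with some successor in Z. Z1 = {s2, s4}; fixed.
Sat(EG q) = {s2, s4}
s4 ∈ Sat(EG q) = {s2, s4}, so the formula holds at s4.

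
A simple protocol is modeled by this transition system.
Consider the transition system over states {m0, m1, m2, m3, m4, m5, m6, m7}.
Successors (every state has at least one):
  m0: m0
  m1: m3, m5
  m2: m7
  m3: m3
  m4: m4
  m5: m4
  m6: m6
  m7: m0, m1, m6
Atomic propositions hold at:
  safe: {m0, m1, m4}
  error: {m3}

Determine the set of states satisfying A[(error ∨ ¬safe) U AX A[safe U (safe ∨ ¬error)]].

Sat(¬safe) = {m2, m3, m5, m6, m7}
Sat(error ∨ ¬safe) = {m2, m3, m5, m6, m7}
Sat(¬error) = {m0, m1, m2, m4, m5, m6, m7}
Sat(safe ∨ ¬error) = {m0, m1, m2, m4, m5, m6, m7}
A[safe U (safe ∨ ¬error)]: least fixpoint, start Z0 = Sat((safe ∨ ¬error)) = {m0, m1, m2, m4, m5, m6, m7}, add states in Sat(safe) with every successor in Z. Already a fixed point.
Sat(A[safe U (safe ∨ ¬error)]) = {m0, m1, m2, m4, m5, m6, m7}
Sat(AX A[safe U (safe ∨ ¬error)]) = {s : every successor in {m0, m1, m2, m4, m5, m6, m7}} = {m0, m2, m4, m5, m6, m7}
A[(error ∨ ¬safe) U AX A[safe U (safe ∨ ¬error)]]: least fixpoint, start Z0 = Sat(AX A[safe U (safe ∨ ¬error)]) = {m0, m2, m4, m5, m6, m7}, add states in Sat(error ∨ ¬safe) with every successor in Z. Already a fixed point.
Sat(A[(error ∨ ¬safe) U AX A[safe U (safe ∨ ¬error)]]) = {m0, m2, m4, m5, m6, m7}

{m0, m2, m4, m5, m6, m7}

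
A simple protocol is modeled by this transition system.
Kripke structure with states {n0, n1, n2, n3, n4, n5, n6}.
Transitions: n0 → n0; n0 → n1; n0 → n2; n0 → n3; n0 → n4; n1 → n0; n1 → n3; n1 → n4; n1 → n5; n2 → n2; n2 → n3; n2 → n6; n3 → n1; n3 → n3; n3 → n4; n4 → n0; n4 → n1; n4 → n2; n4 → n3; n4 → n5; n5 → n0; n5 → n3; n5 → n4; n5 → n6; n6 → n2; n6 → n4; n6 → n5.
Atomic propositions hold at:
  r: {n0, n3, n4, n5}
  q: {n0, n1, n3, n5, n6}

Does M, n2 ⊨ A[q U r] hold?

A[q U r]: least fixpoint, start Z0 = Sat(r) = {n0, n3, n4, n5}, add states in Sat(q) with every successor in Z. Z1 = {n0, n1, n3, n4, n5}; fixed.
Sat(A[q U r]) = {n0, n1, n3, n4, n5}
n2 ∉ Sat(A[q U r]) = {n0, n1, n3, n4, n5}, so the formula does not hold at n2.

No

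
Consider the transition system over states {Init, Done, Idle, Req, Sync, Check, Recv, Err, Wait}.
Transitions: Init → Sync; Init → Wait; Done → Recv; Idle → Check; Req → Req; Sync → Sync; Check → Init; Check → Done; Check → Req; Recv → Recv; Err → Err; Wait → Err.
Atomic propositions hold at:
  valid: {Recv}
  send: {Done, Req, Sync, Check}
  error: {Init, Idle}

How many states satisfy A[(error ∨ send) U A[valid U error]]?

2

Sat(error ∨ send) = {Init, Done, Idle, Req, Sync, Check}
A[valid U error]: least fixpoint, start Z0 = Sat(error) = {Init, Idle}, add states in Sat(valid) with every successor in Z. Already a fixed point.
Sat(A[valid U error]) = {Init, Idle}
A[(error ∨ send) U A[valid U error]]: least fixpoint, start Z0 = Sat(A[valid U error]) = {Init, Idle}, add states in Sat(error ∨ send) with every successor in Z. Already a fixed point.
Sat(A[(error ∨ send) U A[valid U error]]) = {Init, Idle}
|Sat(A[(error ∨ send) U A[valid U error]])| = |{Init, Idle}| = 2.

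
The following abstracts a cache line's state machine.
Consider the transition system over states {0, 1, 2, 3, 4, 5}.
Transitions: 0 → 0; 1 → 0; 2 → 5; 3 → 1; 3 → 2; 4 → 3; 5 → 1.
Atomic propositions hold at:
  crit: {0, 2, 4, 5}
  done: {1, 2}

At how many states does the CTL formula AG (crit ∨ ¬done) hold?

1

Sat(¬done) = {0, 3, 4, 5}
Sat(crit ∨ ¬done) = {0, 2, 3, 4, 5}
AG (crit ∨ ¬done): greatest fixpoint, start Z0 = {0, 2, 3, 4, 5}, keep only states in Sat with every successor in Z. Z1 = {0, 2, 4}; Z2 = {0}; fixed.
Sat(AG (crit ∨ ¬done)) = {0}
|Sat(AG (crit ∨ ¬done))| = |{0}| = 1.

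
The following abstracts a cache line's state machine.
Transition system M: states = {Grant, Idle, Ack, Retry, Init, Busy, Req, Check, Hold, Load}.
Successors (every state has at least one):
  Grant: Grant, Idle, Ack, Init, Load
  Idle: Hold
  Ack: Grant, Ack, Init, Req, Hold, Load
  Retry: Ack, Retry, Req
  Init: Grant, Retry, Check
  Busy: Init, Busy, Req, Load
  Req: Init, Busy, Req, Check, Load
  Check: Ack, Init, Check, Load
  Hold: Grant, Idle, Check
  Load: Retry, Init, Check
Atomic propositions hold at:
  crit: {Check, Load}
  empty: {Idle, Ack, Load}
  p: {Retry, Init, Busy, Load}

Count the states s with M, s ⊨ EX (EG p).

8

EG p: greatest fixpoint, start Z0 = {Retry, Init, Busy, Load}, keep only states in Sat with some successor in Z. Already a fixed point.
Sat(EG p) = {Retry, Init, Busy, Load}
Sat(EX (EG p)) = {s : some successor in {Retry, Init, Busy, Load}} = {Grant, Ack, Retry, Init, Busy, Req, Check, Load}
|Sat(EX (EG p))| = |{Grant, Ack, Retry, Init, Busy, Req, Check, Load}| = 8.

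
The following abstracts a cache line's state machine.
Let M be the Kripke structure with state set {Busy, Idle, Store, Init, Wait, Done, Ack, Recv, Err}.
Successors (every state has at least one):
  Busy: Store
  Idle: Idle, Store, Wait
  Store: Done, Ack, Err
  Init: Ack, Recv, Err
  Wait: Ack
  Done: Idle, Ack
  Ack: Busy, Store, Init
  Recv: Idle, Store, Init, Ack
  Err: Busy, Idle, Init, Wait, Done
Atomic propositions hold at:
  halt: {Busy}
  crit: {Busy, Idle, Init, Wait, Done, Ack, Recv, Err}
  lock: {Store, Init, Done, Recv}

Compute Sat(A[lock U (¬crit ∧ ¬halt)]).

Sat(¬crit) = {Store}
Sat(¬halt) = {Idle, Store, Init, Wait, Done, Ack, Recv, Err}
Sat(¬crit ∧ ¬halt) = {Store}
A[lock U (¬crit ∧ ¬halt)]: least fixpoint, start Z0 = Sat((¬crit ∧ ¬halt)) = {Store}, add states in Sat(lock) with every successor in Z. Already a fixed point.
Sat(A[lock U (¬crit ∧ ¬halt)]) = {Store}

{Store}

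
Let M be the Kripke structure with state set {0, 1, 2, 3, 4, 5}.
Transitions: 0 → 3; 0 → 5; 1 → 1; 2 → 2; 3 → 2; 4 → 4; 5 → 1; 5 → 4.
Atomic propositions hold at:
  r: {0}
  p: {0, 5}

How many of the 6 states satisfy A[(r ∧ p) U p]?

2

Sat(r ∧ p) = {0}
A[(r ∧ p) U p]: least fixpoint, start Z0 = Sat(p) = {0, 5}, add states in Sat(r ∧ p) with every successor in Z. Already a fixed point.
Sat(A[(r ∧ p) U p]) = {0, 5}
|Sat(A[(r ∧ p) U p])| = |{0, 5}| = 2.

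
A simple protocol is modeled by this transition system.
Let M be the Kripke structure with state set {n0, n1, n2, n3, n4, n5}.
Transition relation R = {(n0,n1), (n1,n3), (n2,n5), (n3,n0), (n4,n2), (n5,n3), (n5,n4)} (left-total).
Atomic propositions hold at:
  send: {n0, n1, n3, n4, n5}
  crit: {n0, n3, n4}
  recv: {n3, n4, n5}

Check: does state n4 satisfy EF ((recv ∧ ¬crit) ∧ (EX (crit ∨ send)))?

Sat(¬crit) = {n1, n2, n5}
Sat(recv ∧ ¬crit) = {n5}
Sat(crit ∨ send) = {n0, n1, n3, n4, n5}
Sat(EX (crit ∨ send)) = {s : some successor in {n0, n1, n3, n4, n5}} = {n0, n1, n2, n3, n5}
Sat((recv ∧ ¬crit) ∧ (EX (crit ∨ send))) = {n5}
EF ((recv ∧ ¬crit) ∧ (EX (crit ∨ send))): least fixpoint, start Z0 = {n5}, add states with some successor in Z. Z1 = {n2, n5}; Z2 = {n2, n4, n5}; fixed.
Sat(EF ((recv ∧ ¬crit) ∧ (EX (crit ∨ send)))) = {n2, n4, n5}
n4 ∈ Sat(EF ((recv ∧ ¬crit) ∧ (EX (crit ∨ send)))) = {n2, n4, n5}, so the formula holds at n4.

Yes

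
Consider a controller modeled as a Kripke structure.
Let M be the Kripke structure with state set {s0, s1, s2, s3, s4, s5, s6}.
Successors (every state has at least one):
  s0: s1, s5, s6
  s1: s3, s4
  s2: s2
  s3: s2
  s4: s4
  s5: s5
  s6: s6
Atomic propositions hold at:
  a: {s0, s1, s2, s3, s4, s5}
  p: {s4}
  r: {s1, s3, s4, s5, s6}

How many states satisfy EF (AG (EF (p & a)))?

Sat(p & a) = {s4}
EF (p & a): least fixpoint, start Z0 = {s4}, add states with some successor in Z. Z1 = {s1, s4}; Z2 = {s0, s1, s4}; fixed.
Sat(EF (p & a)) = {s0, s1, s4}
AG (EF (p & a)): greatest fixpoint, start Z0 = {s0, s1, s4}, keep only states in Sat with every successor in Z. Z1 = {s4}; fixed.
Sat(AG (EF (p & a))) = {s4}
EF (AG (EF (p & a))): least fixpoint, start Z0 = {s4}, add states with some successor in Z. Z1 = {s1, s4}; Z2 = {s0, s1, s4}; fixed.
Sat(EF (AG (EF (p & a)))) = {s0, s1, s4}
|Sat(EF (AG (EF (p & a))))| = |{s0, s1, s4}| = 3.

3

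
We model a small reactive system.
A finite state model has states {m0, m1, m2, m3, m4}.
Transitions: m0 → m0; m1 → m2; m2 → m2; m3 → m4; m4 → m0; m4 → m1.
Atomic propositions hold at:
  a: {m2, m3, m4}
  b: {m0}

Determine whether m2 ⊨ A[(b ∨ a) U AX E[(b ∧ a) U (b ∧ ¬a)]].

No

Sat(b ∨ a) = {m0, m2, m3, m4}
Sat(b ∧ a) = ∅
Sat(¬a) = {m0, m1}
Sat(b ∧ ¬a) = {m0}
E[(b ∧ a) U (b ∧ ¬a)]: least fixpoint, start Z0 = Sat((b ∧ ¬a)) = {m0}, add states in Sat(b ∧ a) with some successor in Z. Already a fixed point.
Sat(E[(b ∧ a) U (b ∧ ¬a)]) = {m0}
Sat(AX E[(b ∧ a) U (b ∧ ¬a)]) = {s : every successor in {m0}} = {m0}
A[(b ∨ a) U AX E[(b ∧ a) U (b ∧ ¬a)]]: least fixpoint, start Z0 = Sat(AX E[(b ∧ a) U (b ∧ ¬a)]) = {m0}, add states in Sat(b ∨ a) with every successor in Z. Already a fixed point.
Sat(A[(b ∨ a) U AX E[(b ∧ a) U (b ∧ ¬a)]]) = {m0}
m2 ∉ Sat(A[(b ∨ a) U AX E[(b ∧ a) U (b ∧ ¬a)]]) = {m0}, so the formula does not hold at m2.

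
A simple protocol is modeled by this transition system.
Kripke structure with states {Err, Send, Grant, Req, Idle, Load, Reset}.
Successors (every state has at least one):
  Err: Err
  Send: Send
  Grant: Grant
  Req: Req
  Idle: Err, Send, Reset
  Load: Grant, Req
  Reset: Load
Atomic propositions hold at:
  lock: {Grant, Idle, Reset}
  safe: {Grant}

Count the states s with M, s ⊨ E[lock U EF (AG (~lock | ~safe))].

Sat(~lock) = {Err, Send, Req, Load}
Sat(~safe) = {Err, Send, Req, Idle, Load, Reset}
Sat(~lock | ~safe) = {Err, Send, Req, Idle, Load, Reset}
AG (~lock | ~safe): greatest fixpoint, start Z0 = {Err, Send, Req, Idle, Load, Reset}, keep only states in Sat with every successor in Z. Z1 = {Err, Send, Req, Idle, Reset}; Z2 = {Err, Send, Req, Idle}; Z3 = {Err, Send, Req}; fixed.
Sat(AG (~lock | ~safe)) = {Err, Send, Req}
EF (AG (~lock | ~safe)): least fixpoint, start Z0 = {Err, Send, Req}, add states with some successor in Z. Z1 = {Err, Send, Req, Idle, Load}; Z2 = {Err, Send, Req, Idle, Load, Reset}; fixed.
Sat(EF (AG (~lock | ~safe))) = {Err, Send, Req, Idle, Load, Reset}
E[lock U EF (AG (~lock | ~safe))]: least fixpoint, start Z0 = Sat(EF (AG (~lock | ~safe))) = {Err, Send, Req, Idle, Load, Reset}, add states in Sat(lock) with some successor in Z. Already a fixed point.
Sat(E[lock U EF (AG (~lock | ~safe))]) = {Err, Send, Req, Idle, Load, Reset}
|Sat(E[lock U EF (AG (~lock | ~safe))])| = |{Err, Send, Req, Idle, Load, Reset}| = 6.

6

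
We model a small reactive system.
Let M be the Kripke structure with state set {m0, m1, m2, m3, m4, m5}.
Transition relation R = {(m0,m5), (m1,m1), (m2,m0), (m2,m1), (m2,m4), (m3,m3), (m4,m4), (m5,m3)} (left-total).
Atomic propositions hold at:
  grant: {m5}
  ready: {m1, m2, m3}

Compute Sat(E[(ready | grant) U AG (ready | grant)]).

Sat(ready | grant) = {m1, m2, m3, m5}
AG (ready | grant): greatest fixpoint, start Z0 = {m1, m2, m3, m5}, keep only states in Sat with every successor in Z. Z1 = {m1, m3, m5}; fixed.
Sat(AG (ready | grant)) = {m1, m3, m5}
E[(ready | grant) U AG (ready | grant)]: least fixpoint, start Z0 = Sat(AG (ready | grant)) = {m1, m3, m5}, add states in Sat(ready | grant) with some successor in Z. Z1 = {m1, m2, m3, m5}; fixed.
Sat(E[(ready | grant) U AG (ready | grant)]) = {m1, m2, m3, m5}

{m1, m2, m3, m5}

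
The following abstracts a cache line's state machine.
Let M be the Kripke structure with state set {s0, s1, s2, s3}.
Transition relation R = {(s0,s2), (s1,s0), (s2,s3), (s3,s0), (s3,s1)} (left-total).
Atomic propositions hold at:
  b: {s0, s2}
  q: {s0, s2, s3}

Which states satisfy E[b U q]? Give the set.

{s0, s2, s3}

E[b U q]: least fixpoint, start Z0 = Sat(q) = {s0, s2, s3}, add states in Sat(b) with some successor in Z. Already a fixed point.
Sat(E[b U q]) = {s0, s2, s3}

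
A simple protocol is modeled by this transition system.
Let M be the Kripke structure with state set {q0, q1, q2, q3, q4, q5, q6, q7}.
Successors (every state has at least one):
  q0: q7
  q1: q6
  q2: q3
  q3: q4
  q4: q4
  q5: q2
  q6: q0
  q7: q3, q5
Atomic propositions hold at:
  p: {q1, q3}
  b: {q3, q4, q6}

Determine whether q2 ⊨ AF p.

AF p: least fixpoint, start Z0 = {q1, q3}, add states with every successor in Z. Z1 = {q1, q2, q3}; Z2 = {q1, q2, q3, q5}; Z3 = {q1, q2, q3, q5, q7}; Z4 = {q0, q1, q2, q3, q5, q7}; Z5 = {q0, q1, q2, q3, q5, q6, q7}; fixed.
Sat(AF p) = {q0, q1, q2, q3, q5, q6, q7}
q2 ∈ Sat(AF p) = {q0, q1, q2, q3, q5, q6, q7}, so the formula holds at q2.

Yes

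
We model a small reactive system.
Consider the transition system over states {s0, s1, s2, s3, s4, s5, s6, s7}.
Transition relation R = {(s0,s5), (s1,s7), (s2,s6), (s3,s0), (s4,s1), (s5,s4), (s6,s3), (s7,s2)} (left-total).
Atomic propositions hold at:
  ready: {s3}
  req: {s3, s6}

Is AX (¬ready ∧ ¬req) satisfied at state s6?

No

Sat(¬ready) = {s0, s1, s2, s4, s5, s6, s7}
Sat(¬req) = {s0, s1, s2, s4, s5, s7}
Sat(¬ready ∧ ¬req) = {s0, s1, s2, s4, s5, s7}
Sat(AX (¬ready ∧ ¬req)) = {s : every successor in {s0, s1, s2, s4, s5, s7}} = {s0, s1, s3, s4, s5, s7}
s6 ∉ Sat(AX (¬ready ∧ ¬req)) = {s0, s1, s3, s4, s5, s7}, so the formula does not hold at s6.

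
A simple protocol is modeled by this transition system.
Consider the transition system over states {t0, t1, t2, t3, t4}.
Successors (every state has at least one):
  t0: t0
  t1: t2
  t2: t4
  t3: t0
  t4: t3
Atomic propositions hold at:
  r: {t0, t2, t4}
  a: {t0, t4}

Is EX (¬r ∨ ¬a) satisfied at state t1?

Sat(¬r) = {t1, t3}
Sat(¬a) = {t1, t2, t3}
Sat(¬r ∨ ¬a) = {t1, t2, t3}
Sat(EX (¬r ∨ ¬a)) = {s : some successor in {t1, t2, t3}} = {t1, t4}
t1 ∈ Sat(EX (¬r ∨ ¬a)) = {t1, t4}, so the formula holds at t1.

Yes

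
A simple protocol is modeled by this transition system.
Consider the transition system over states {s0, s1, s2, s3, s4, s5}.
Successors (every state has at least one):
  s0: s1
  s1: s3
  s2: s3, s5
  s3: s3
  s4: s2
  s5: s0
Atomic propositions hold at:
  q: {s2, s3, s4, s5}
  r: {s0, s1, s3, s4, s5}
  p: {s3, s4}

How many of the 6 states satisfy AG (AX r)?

Sat(AX r) = {s : every successor in {s0, s1, s3, s4, s5}} = {s0, s1, s2, s3, s5}
AG (AX r): greatest fixpoint, start Z0 = {s0, s1, s2, s3, s5}, keep only states in Sat with every successor in Z. Already a fixed point.
Sat(AG (AX r)) = {s0, s1, s2, s3, s5}
|Sat(AG (AX r))| = |{s0, s1, s2, s3, s5}| = 5.

5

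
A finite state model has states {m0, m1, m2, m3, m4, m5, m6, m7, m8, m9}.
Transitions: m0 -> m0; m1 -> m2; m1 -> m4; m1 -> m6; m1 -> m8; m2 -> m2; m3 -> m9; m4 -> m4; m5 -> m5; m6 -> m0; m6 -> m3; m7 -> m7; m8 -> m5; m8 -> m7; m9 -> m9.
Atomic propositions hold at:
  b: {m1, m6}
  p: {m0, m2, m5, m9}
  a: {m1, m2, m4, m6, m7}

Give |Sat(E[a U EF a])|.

6

EF a: least fixpoint, start Z0 = {m1, m2, m4, m6, m7}, add states with some successor in Z. Z1 = {m1, m2, m4, m6, m7, m8}; fixed.
Sat(EF a) = {m1, m2, m4, m6, m7, m8}
E[a U EF a]: least fixpoint, start Z0 = Sat(EF a) = {m1, m2, m4, m6, m7, m8}, add states in Sat(a) with some successor in Z. Already a fixed point.
Sat(E[a U EF a]) = {m1, m2, m4, m6, m7, m8}
|Sat(E[a U EF a])| = |{m1, m2, m4, m6, m7, m8}| = 6.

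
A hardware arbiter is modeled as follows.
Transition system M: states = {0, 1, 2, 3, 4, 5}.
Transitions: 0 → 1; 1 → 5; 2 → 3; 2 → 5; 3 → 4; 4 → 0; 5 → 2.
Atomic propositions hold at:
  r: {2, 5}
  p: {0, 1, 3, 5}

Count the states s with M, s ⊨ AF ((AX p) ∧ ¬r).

Sat(AX p) = {s : every successor in {0, 1, 3, 5}} = {0, 1, 2, 4}
Sat(¬r) = {0, 1, 3, 4}
Sat((AX p) ∧ ¬r) = {0, 1, 4}
AF ((AX p) ∧ ¬r): least fixpoint, start Z0 = {0, 1, 4}, add states with every successor in Z. Z1 = {0, 1, 3, 4}; fixed.
Sat(AF ((AX p) ∧ ¬r)) = {0, 1, 3, 4}
|Sat(AF ((AX p) ∧ ¬r))| = |{0, 1, 3, 4}| = 4.

4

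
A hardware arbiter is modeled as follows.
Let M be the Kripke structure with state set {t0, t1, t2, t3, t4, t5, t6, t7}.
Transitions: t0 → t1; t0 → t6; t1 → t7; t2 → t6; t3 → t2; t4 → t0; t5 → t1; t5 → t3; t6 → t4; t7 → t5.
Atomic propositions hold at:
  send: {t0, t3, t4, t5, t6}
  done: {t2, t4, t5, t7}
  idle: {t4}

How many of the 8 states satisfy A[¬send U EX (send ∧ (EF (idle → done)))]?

Sat(¬send) = {t1, t2, t7}
Sat(idle → done) = {t0, t1, t2, t3, t4, t5, t6, t7}
EF (idle → done): least fixpoint, start Z0 = {t0, t1, t2, t3, t4, t5, t6, t7}, add states with some successor in Z. Already a fixed point.
Sat(EF (idle → done)) = {t0, t1, t2, t3, t4, t5, t6, t7}
Sat(send ∧ (EF (idle → done))) = {t0, t3, t4, t5, t6}
Sat(EX (send ∧ (EF (idle → done)))) = {s : some successor in {t0, t3, t4, t5, t6}} = {t0, t2, t4, t5, t6, t7}
A[¬send U EX (send ∧ (EF (idle → done)))]: least fixpoint, start Z0 = Sat(EX (send ∧ (EF (idle → done)))) = {t0, t2, t4, t5, t6, t7}, add states in Sat(¬send) with every successor in Z. Z1 = {t0, t1, t2, t4, t5, t6, t7}; fixed.
Sat(A[¬send U EX (send ∧ (EF (idle → done)))]) = {t0, t1, t2, t4, t5, t6, t7}
|Sat(A[¬send U EX (send ∧ (EF (idle → done)))])| = |{t0, t1, t2, t4, t5, t6, t7}| = 7.

7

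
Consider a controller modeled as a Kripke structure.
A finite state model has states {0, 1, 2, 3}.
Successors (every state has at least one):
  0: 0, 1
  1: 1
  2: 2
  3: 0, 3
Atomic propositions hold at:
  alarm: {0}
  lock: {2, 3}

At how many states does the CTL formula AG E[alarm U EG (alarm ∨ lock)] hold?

Sat(alarm ∨ lock) = {0, 2, 3}
EG (alarm ∨ lock): greatest fixpoint, start Z0 = {0, 2, 3}, keep only states in Sat with some successor in Z. Already a fixed point.
Sat(EG (alarm ∨ lock)) = {0, 2, 3}
E[alarm U EG (alarm ∨ lock)]: least fixpoint, start Z0 = Sat(EG (alarm ∨ lock)) = {0, 2, 3}, add states in Sat(alarm) with some successor in Z. Already a fixed point.
Sat(E[alarm U EG (alarm ∨ lock)]) = {0, 2, 3}
AG E[alarm U EG (alarm ∨ lock)]: greatest fixpoint, start Z0 = {0, 2, 3}, keep only states in Sat with every successor in Z. Z1 = {2, 3}; Z2 = {2}; fixed.
Sat(AG E[alarm U EG (alarm ∨ lock)]) = {2}
|Sat(AG E[alarm U EG (alarm ∨ lock)])| = |{2}| = 1.

1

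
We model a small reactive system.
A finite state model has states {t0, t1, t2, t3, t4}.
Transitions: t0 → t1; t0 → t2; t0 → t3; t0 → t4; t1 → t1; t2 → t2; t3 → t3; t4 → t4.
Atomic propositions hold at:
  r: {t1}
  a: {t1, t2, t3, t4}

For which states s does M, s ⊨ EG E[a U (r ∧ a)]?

Sat(r ∧ a) = {t1}
E[a U (r ∧ a)]: least fixpoint, start Z0 = Sat((r ∧ a)) = {t1}, add states in Sat(a) with some successor in Z. Already a fixed point.
Sat(E[a U (r ∧ a)]) = {t1}
EG E[a U (r ∧ a)]: greatest fixpoint, start Z0 = {t1}, keep only states in Sat with some successor in Z. Already a fixed point.
Sat(EG E[a U (r ∧ a)]) = {t1}

{t1}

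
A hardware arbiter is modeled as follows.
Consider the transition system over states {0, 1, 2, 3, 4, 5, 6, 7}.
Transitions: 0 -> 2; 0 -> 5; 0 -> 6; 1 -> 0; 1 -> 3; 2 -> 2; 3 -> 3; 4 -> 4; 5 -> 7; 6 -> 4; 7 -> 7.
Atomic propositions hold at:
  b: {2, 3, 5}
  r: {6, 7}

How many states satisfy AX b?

2

Sat(AX b) = {s : every successor in {2, 3, 5}} = {2, 3}
|Sat(AX b)| = |{2, 3}| = 2.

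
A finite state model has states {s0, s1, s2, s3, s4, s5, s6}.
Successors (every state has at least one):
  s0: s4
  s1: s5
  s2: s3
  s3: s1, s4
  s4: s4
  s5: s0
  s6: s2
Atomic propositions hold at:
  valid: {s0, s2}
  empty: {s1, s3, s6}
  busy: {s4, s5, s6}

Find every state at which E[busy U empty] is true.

{s1, s3, s6}

E[busy U empty]: least fixpoint, start Z0 = Sat(empty) = {s1, s3, s6}, add states in Sat(busy) with some successor in Z. Already a fixed point.
Sat(E[busy U empty]) = {s1, s3, s6}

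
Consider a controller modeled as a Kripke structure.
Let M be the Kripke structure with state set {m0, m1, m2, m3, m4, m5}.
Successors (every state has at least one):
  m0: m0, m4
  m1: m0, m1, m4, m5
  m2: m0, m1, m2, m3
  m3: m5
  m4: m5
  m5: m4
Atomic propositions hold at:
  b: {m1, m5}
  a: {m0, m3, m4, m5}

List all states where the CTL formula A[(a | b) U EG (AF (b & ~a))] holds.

{m1}

Sat(a | b) = {m0, m1, m3, m4, m5}
Sat(~a) = {m1, m2}
Sat(b & ~a) = {m1}
AF (b & ~a): least fixpoint, start Z0 = {m1}, add states with every successor in Z. Already a fixed point.
Sat(AF (b & ~a)) = {m1}
EG (AF (b & ~a)): greatest fixpoint, start Z0 = {m1}, keep only states in Sat with some successor in Z. Already a fixed point.
Sat(EG (AF (b & ~a))) = {m1}
A[(a | b) U EG (AF (b & ~a))]: least fixpoint, start Z0 = Sat(EG (AF (b & ~a))) = {m1}, add states in Sat(a | b) with every successor in Z. Already a fixed point.
Sat(A[(a | b) U EG (AF (b & ~a))]) = {m1}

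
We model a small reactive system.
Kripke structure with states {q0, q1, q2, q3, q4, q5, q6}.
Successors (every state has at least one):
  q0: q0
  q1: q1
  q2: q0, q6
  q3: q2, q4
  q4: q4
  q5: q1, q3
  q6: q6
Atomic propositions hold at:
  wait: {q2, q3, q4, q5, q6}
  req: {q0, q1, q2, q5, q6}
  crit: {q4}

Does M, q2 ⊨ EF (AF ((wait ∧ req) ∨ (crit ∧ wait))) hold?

Yes

Sat(wait ∧ req) = {q2, q5, q6}
Sat(crit ∧ wait) = {q4}
Sat((wait ∧ req) ∨ (crit ∧ wait)) = {q2, q4, q5, q6}
AF ((wait ∧ req) ∨ (crit ∧ wait)): least fixpoint, start Z0 = {q2, q4, q5, q6}, add states with every successor in Z. Z1 = {q2, q3, q4, q5, q6}; fixed.
Sat(AF ((wait ∧ req) ∨ (crit ∧ wait))) = {q2, q3, q4, q5, q6}
EF (AF ((wait ∧ req) ∨ (crit ∧ wait))): least fixpoint, start Z0 = {q2, q3, q4, q5, q6}, add states with some successor in Z. Already a fixed point.
Sat(EF (AF ((wait ∧ req) ∨ (crit ∧ wait)))) = {q2, q3, q4, q5, q6}
q2 ∈ Sat(EF (AF ((wait ∧ req) ∨ (crit ∧ wait)))) = {q2, q3, q4, q5, q6}, so the formula holds at q2.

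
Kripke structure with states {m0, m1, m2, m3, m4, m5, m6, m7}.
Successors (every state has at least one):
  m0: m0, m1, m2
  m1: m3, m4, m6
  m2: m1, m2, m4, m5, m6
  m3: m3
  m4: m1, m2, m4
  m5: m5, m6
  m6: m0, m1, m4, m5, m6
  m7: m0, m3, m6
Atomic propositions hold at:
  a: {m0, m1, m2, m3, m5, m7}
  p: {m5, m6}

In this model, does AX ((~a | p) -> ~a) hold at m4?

Yes

Sat(~a) = {m4, m6}
Sat(~a | p) = {m4, m5, m6}
Sat((~a | p) -> ~a) = {m0, m1, m2, m3, m4, m6, m7}
Sat(AX ((~a | p) -> ~a)) = {s : every successor in {m0, m1, m2, m3, m4, m6, m7}} = {m0, m1, m3, m4, m7}
m4 ∈ Sat(AX ((~a | p) -> ~a)) = {m0, m1, m3, m4, m7}, so the formula holds at m4.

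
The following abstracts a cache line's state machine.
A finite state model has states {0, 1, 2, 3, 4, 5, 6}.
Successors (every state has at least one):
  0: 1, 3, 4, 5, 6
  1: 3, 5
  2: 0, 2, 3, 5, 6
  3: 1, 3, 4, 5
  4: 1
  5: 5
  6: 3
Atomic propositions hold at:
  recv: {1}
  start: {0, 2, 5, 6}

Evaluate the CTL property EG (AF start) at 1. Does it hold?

AF start: least fixpoint, start Z0 = {0, 2, 5, 6}, add states with every successor in Z. Already a fixed point.
Sat(AF start) = {0, 2, 5, 6}
EG (AF start): greatest fixpoint, start Z0 = {0, 2, 5, 6}, keep only states in Sat with some successor in Z. Z1 = {0, 2, 5}; fixed.
Sat(EG (AF start)) = {0, 2, 5}
1 ∉ Sat(EG (AF start)) = {0, 2, 5}, so the formula does not hold at 1.

No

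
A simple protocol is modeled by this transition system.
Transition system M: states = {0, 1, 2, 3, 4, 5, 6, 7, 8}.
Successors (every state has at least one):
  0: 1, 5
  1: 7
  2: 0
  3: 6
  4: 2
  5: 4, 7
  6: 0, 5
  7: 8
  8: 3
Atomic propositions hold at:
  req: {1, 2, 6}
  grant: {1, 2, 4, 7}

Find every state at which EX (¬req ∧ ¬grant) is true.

Sat(¬req) = {0, 3, 4, 5, 7, 8}
Sat(¬grant) = {0, 3, 5, 6, 8}
Sat(¬req ∧ ¬grant) = {0, 3, 5, 8}
Sat(EX (¬req ∧ ¬grant)) = {s : some successor in {0, 3, 5, 8}} = {0, 2, 6, 7, 8}

{0, 2, 6, 7, 8}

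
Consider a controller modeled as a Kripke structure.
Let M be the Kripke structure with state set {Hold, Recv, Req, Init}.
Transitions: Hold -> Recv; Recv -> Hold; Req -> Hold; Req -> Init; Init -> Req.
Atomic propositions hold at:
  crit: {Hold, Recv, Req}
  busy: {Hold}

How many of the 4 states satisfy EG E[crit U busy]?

E[crit U busy]: least fixpoint, start Z0 = Sat(busy) = {Hold}, add states in Sat(crit) with some successor in Z. Z1 = {Hold, Recv, Req}; fixed.
Sat(E[crit U busy]) = {Hold, Recv, Req}
EG E[crit U busy]: greatest fixpoint, start Z0 = {Hold, Recv, Req}, keep only states in Sat with some successor in Z. Already a fixed point.
Sat(EG E[crit U busy]) = {Hold, Recv, Req}
|Sat(EG E[crit U busy])| = |{Hold, Recv, Req}| = 3.

3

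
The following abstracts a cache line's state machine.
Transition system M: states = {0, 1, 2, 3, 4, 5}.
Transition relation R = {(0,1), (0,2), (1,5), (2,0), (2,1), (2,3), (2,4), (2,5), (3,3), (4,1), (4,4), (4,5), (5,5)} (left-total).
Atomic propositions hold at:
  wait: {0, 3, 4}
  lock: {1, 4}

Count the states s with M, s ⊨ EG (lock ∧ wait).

Sat(lock ∧ wait) = {4}
EG (lock ∧ wait): greatest fixpoint, start Z0 = {4}, keep only states in Sat with some successor in Z. Already a fixed point.
Sat(EG (lock ∧ wait)) = {4}
|Sat(EG (lock ∧ wait))| = |{4}| = 1.

1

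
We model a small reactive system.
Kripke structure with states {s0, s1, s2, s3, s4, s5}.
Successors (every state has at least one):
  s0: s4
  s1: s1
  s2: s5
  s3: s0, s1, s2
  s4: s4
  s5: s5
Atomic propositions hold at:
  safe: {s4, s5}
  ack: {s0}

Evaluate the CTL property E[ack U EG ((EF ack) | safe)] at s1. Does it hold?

EF ack: least fixpoint, start Z0 = {s0}, add states with some successor in Z. Z1 = {s0, s3}; fixed.
Sat(EF ack) = {s0, s3}
Sat((EF ack) | safe) = {s0, s3, s4, s5}
EG ((EF ack) | safe): greatest fixpoint, start Z0 = {s0, s3, s4, s5}, keep only states in Sat with some successor in Z. Already a fixed point.
Sat(EG ((EF ack) | safe)) = {s0, s3, s4, s5}
E[ack U EG ((EF ack) | safe)]: least fixpoint, start Z0 = Sat(EG ((EF ack) | safe)) = {s0, s3, s4, s5}, add states in Sat(ack) with some successor in Z. Already a fixed point.
Sat(E[ack U EG ((EF ack) | safe)]) = {s0, s3, s4, s5}
s1 ∉ Sat(E[ack U EG ((EF ack) | safe)]) = {s0, s3, s4, s5}, so the formula does not hold at s1.

No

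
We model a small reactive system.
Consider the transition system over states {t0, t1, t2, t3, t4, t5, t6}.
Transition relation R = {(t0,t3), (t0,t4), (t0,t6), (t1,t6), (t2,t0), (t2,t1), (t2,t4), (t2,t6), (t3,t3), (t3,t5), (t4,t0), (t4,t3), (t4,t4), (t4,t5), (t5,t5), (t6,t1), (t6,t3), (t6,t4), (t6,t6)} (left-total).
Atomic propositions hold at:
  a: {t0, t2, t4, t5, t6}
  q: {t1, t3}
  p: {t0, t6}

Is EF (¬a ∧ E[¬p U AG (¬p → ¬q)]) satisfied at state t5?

Sat(¬a) = {t1, t3}
Sat(¬p) = {t1, t2, t3, t4, t5}
Sat(¬q) = {t0, t2, t4, t5, t6}
Sat(¬p → ¬q) = {t0, t2, t4, t5, t6}
AG (¬p → ¬q): greatest fixpoint, start Z0 = {t0, t2, t4, t5, t6}, keep only states in Sat with every successor in Z. Z1 = {t5}; fixed.
Sat(AG (¬p → ¬q)) = {t5}
E[¬p U AG (¬p → ¬q)]: least fixpoint, start Z0 = Sat(AG (¬p → ¬q)) = {t5}, add states in Sat(¬p) with some successor in Z. Z1 = {t3, t4, t5}; Z2 = {t2, t3, t4, t5}; fixed.
Sat(E[¬p U AG (¬p → ¬q)]) = {t2, t3, t4, t5}
Sat(¬a ∧ E[¬p U AG (¬p → ¬q)]) = {t3}
EF (¬a ∧ E[¬p U AG (¬p → ¬q)]): least fixpoint, start Z0 = {t3}, add states with some successor in Z. Z1 = {t0, t3, t4, t6}; Z2 = {t0, t1, t2, t3, t4, t6}; fixed.
Sat(EF (¬a ∧ E[¬p U AG (¬p → ¬q)])) = {t0, t1, t2, t3, t4, t6}
t5 ∉ Sat(EF (¬a ∧ E[¬p U AG (¬p → ¬q)])) = {t0, t1, t2, t3, t4, t6}, so the formula does not hold at t5.

No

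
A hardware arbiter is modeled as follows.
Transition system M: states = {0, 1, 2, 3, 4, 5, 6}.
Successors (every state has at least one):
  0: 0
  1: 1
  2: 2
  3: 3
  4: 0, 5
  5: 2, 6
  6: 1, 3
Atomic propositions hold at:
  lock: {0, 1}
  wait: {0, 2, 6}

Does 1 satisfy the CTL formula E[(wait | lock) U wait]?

No

Sat(wait | lock) = {0, 1, 2, 6}
E[(wait | lock) U wait]: least fixpoint, start Z0 = Sat(wait) = {0, 2, 6}, add states in Sat(wait | lock) with some successor in Z. Already a fixed point.
Sat(E[(wait | lock) U wait]) = {0, 2, 6}
1 ∉ Sat(E[(wait | lock) U wait]) = {0, 2, 6}, so the formula does not hold at 1.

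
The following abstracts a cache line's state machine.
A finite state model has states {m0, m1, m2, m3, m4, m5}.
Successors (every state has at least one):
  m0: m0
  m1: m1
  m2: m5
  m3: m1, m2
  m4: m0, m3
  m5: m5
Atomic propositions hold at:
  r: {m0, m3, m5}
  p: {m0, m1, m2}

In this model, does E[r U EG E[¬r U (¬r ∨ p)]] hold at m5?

No

Sat(¬r) = {m1, m2, m4}
Sat(¬r ∨ p) = {m0, m1, m2, m4}
E[¬r U (¬r ∨ p)]: least fixpoint, start Z0 = Sat((¬r ∨ p)) = {m0, m1, m2, m4}, add states in Sat(¬r) with some successor in Z. Already a fixed point.
Sat(E[¬r U (¬r ∨ p)]) = {m0, m1, m2, m4}
EG E[¬r U (¬r ∨ p)]: greatest fixpoint, start Z0 = {m0, m1, m2, m4}, keep only states in Sat with some successor in Z. Z1 = {m0, m1, m4}; fixed.
Sat(EG E[¬r U (¬r ∨ p)]) = {m0, m1, m4}
E[r U EG E[¬r U (¬r ∨ p)]]: least fixpoint, start Z0 = Sat(EG E[¬r U (¬r ∨ p)]) = {m0, m1, m4}, add states in Sat(r) with some successor in Z. Z1 = {m0, m1, m3, m4}; fixed.
Sat(E[r U EG E[¬r U (¬r ∨ p)]]) = {m0, m1, m3, m4}
m5 ∉ Sat(E[r U EG E[¬r U (¬r ∨ p)]]) = {m0, m1, m3, m4}, so the formula does not hold at m5.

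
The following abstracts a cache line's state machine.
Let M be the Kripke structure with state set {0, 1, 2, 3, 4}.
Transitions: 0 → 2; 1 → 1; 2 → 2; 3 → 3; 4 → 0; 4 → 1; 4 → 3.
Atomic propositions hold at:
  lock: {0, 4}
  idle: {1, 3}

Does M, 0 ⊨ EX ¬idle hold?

Yes

Sat(¬idle) = {0, 2, 4}
Sat(EX ¬idle) = {s : some successor in {0, 2, 4}} = {0, 2, 4}
0 ∈ Sat(EX ¬idle) = {0, 2, 4}, so the formula holds at 0.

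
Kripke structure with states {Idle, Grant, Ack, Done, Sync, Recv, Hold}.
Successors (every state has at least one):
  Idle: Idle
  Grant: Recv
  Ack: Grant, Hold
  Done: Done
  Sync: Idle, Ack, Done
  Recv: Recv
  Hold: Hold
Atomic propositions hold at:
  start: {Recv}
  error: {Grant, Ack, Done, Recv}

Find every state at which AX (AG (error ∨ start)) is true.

{Grant, Done, Recv}

Sat(error ∨ start) = {Grant, Ack, Done, Recv}
AG (error ∨ start): greatest fixpoint, start Z0 = {Grant, Ack, Done, Recv}, keep only states in Sat with every successor in Z. Z1 = {Grant, Done, Recv}; fixed.
Sat(AG (error ∨ start)) = {Grant, Done, Recv}
Sat(AX (AG (error ∨ start))) = {s : every successor in {Grant, Done, Recv}} = {Grant, Done, Recv}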